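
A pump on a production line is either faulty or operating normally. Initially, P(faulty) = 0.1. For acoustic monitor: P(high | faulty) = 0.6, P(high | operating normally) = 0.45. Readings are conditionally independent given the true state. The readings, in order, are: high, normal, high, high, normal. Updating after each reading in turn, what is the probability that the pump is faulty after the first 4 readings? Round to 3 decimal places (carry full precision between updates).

0.161

After 'high': P(faulty) = 0.6·0.1000 / (0.6·0.1000 + 0.45·0.9000) ≈ 0.1290
After 'normal': P(faulty) = 0.4·0.1290 / (0.4·0.1290 + 0.55·0.8710) ≈ 0.0973
After 'high': P(faulty) = 0.6·0.0973 / (0.6·0.0973 + 0.45·0.9027) ≈ 0.1256
After 'high': P(faulty) = 0.6·0.1256 / (0.6·0.1256 + 0.45·0.8744) ≈ 0.1608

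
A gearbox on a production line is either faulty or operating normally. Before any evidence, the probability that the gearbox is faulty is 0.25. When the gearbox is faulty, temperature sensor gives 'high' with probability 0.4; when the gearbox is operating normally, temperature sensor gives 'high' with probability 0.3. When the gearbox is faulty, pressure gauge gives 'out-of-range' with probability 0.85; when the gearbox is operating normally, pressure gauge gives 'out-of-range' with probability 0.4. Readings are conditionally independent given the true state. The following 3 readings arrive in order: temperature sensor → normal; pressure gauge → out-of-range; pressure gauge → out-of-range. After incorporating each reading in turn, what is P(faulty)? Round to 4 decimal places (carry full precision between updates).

0.5634

Each posterior becomes the prior for the next update.
After temperature sensor='normal': P(faulty) = 0.6·0.2500 / (0.6·0.2500 + 0.7·0.7500) ≈ 0.2222
After pressure gauge='out-of-range': P(faulty) = 0.85·0.2222 / (0.85·0.2222 + 0.4·0.7778) ≈ 0.3778
After pressure gauge='out-of-range': P(faulty) = 0.85·0.3778 / (0.85·0.3778 + 0.4·0.6222) ≈ 0.5634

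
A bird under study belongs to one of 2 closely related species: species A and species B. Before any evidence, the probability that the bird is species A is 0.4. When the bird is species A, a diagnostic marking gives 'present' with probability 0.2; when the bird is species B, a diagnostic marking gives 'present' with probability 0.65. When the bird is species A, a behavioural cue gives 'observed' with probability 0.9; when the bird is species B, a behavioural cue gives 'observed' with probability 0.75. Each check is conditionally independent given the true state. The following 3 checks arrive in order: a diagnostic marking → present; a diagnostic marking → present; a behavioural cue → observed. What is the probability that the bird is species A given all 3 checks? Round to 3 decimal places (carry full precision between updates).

Each posterior becomes the prior for the next update.
After a diagnostic marking='present': P(species A) = 0.2·0.4000 / (0.2·0.4000 + 0.65·0.6000) ≈ 0.1702
After a diagnostic marking='present': P(species A) = 0.2·0.1702 / (0.2·0.1702 + 0.65·0.8298) ≈ 0.0594
After a behavioural cue='observed': P(species A) = 0.9·0.0594 / (0.9·0.0594 + 0.75·0.9406) ≈ 0.0704

0.070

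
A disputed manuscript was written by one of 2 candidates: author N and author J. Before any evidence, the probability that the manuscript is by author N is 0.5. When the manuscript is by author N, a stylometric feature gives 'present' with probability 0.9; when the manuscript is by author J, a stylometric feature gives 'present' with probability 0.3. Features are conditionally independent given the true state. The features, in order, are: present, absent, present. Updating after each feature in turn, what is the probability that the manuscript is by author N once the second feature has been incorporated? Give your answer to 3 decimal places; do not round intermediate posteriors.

Each posterior becomes the prior for the next update.
After 'present': P(author N) = 0.9·0.5000 / (0.9·0.5000 + 0.3·0.5000) ≈ 0.7500
After 'absent': P(author N) = 0.1·0.7500 / (0.1·0.7500 + 0.7·0.2500) ≈ 0.3000

0.300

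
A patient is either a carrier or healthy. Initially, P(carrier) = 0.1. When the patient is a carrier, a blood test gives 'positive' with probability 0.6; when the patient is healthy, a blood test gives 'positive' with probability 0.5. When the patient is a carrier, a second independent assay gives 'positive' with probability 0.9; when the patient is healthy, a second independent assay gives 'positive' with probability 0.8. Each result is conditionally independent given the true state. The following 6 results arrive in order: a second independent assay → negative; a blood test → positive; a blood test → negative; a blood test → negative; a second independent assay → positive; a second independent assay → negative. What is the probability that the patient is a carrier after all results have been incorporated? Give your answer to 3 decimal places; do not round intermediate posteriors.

After a second independent assay='negative': P(carrier) = 0.1·0.1000 / (0.1·0.1000 + 0.2·0.9000) ≈ 0.0526
After a blood test='positive': P(carrier) = 0.6·0.0526 / (0.6·0.0526 + 0.5·0.9474) ≈ 0.0625
After a blood test='negative': P(carrier) = 0.4·0.0625 / (0.4·0.0625 + 0.5·0.9375) ≈ 0.0506
After a blood test='negative': P(carrier) = 0.4·0.0506 / (0.4·0.0506 + 0.5·0.9494) ≈ 0.0409
After a second independent assay='positive': P(carrier) = 0.9·0.0409 / (0.9·0.0409 + 0.8·0.9591) ≈ 0.0458
After a second independent assay='negative': P(carrier) = 0.1·0.0458 / (0.1·0.0458 + 0.2·0.9542) ≈ 0.0234

0.023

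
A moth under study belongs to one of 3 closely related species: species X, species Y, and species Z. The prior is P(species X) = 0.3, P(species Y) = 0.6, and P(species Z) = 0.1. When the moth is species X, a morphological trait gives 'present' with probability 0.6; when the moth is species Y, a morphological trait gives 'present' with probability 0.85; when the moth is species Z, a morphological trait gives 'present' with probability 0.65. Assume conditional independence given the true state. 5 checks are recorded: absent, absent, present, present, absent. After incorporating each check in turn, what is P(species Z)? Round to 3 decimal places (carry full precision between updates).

After 'absent': normaliser = 0.4·0.3000 + 0.15·0.6000 + 0.35·0.1000; P(species X) ≈ 0.4898, P(species Y) ≈ 0.3673, P(species Z) ≈ 0.1429
After 'absent': normaliser = 0.4·0.4898 + 0.15·0.3673 + 0.35·0.1429; P(species X) ≈ 0.6508, P(species Y) ≈ 0.1831, P(species Z) ≈ 0.1661
After 'present': normaliser = 0.6·0.6508 + 0.85·0.1831 + 0.65·0.1661; P(species X) ≈ 0.5970, P(species Y) ≈ 0.2379, P(species Z) ≈ 0.1651
After 'present': normaliser = 0.6·0.5970 + 0.85·0.2379 + 0.65·0.1651; P(species X) ≈ 0.5365, P(species Y) ≈ 0.3028, P(species Z) ≈ 0.1607
After 'absent': normaliser = 0.4·0.5365 + 0.15·0.3028 + 0.35·0.1607; P(species X) ≈ 0.6785, P(species Y) ≈ 0.1436, P(species Z) ≈ 0.1778

0.178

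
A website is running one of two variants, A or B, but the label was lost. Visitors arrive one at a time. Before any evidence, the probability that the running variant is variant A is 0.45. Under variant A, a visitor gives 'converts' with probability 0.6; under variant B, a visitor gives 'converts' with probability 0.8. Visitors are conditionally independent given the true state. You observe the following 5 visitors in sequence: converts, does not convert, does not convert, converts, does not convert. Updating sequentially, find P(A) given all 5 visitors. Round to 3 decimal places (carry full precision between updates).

0.786

After 'converts': P(A) = 0.6·0.4500 / (0.6·0.4500 + 0.8·0.5500) ≈ 0.3803
After 'does not convert': P(A) = 0.4·0.3803 / (0.4·0.3803 + 0.2·0.6197) ≈ 0.5510
After 'does not convert': P(A) = 0.4·0.5510 / (0.4·0.5510 + 0.2·0.4490) ≈ 0.7105
After 'converts': P(A) = 0.6·0.7105 / (0.6·0.7105 + 0.8·0.2895) ≈ 0.6480
After 'does not convert': P(A) = 0.4·0.6480 / (0.4·0.6480 + 0.2·0.3520) ≈ 0.7864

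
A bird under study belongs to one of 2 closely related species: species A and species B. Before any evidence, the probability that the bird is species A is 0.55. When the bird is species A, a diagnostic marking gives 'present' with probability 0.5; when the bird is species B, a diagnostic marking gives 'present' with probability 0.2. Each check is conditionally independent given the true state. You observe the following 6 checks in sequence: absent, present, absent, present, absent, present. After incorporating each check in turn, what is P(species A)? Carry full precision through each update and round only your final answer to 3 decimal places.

After 'absent': P(species A) = 0.5·0.5500 / (0.5·0.5500 + 0.8·0.4500) ≈ 0.4331
After 'present': P(species A) = 0.5·0.4331 / (0.5·0.4331 + 0.2·0.5669) ≈ 0.6563
After 'absent': P(species A) = 0.5·0.6563 / (0.5·0.6563 + 0.8·0.3437) ≈ 0.5441
After 'present': P(species A) = 0.5·0.5441 / (0.5·0.5441 + 0.2·0.4559) ≈ 0.7490
After 'absent': P(species A) = 0.5·0.7490 / (0.5·0.7490 + 0.8·0.2510) ≈ 0.6510
After 'present': P(species A) = 0.5·0.6510 / (0.5·0.6510 + 0.2·0.3490) ≈ 0.8234

0.823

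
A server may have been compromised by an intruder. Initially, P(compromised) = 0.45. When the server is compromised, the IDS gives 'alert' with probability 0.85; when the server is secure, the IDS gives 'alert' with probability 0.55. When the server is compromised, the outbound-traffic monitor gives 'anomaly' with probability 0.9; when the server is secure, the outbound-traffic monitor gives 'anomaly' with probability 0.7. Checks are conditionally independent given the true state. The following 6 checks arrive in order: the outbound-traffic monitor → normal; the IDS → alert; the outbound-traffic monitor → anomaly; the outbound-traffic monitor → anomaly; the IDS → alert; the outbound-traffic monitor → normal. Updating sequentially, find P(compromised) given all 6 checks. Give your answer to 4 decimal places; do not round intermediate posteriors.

0.2641

After the outbound-traffic monitor='normal': P(compromised) = 0.1·0.4500 / (0.1·0.4500 + 0.3·0.5500) ≈ 0.2143
After the IDS='alert': P(compromised) = 0.85·0.2143 / (0.85·0.2143 + 0.55·0.7857) ≈ 0.2965
After the outbound-traffic monitor='anomaly': P(compromised) = 0.9·0.2965 / (0.9·0.2965 + 0.7·0.7035) ≈ 0.3515
After the outbound-traffic monitor='anomaly': P(compromised) = 0.9·0.3515 / (0.9·0.3515 + 0.7·0.6485) ≈ 0.4106
After the IDS='alert': P(compromised) = 0.85·0.4106 / (0.85·0.4106 + 0.55·0.5894) ≈ 0.5185
After the outbound-traffic monitor='normal': P(compromised) = 0.1·0.5185 / (0.1·0.5185 + 0.3·0.4815) ≈ 0.2641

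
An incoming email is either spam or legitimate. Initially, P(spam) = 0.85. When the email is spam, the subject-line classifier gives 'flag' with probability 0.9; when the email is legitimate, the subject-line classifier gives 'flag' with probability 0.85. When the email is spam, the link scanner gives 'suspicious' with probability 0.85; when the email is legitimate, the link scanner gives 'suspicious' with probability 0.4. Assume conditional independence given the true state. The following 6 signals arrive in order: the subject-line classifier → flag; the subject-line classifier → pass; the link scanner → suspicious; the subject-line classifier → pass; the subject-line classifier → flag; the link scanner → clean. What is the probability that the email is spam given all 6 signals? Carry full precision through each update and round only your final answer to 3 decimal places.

0.600

After the subject-line classifier='flag': P(spam) = 0.9·0.8500 / (0.9·0.8500 + 0.85·0.1500) ≈ 0.8571
After the subject-line classifier='pass': P(spam) = 0.1·0.8571 / (0.1·0.8571 + 0.15·0.1429) ≈ 0.8000
After the link scanner='suspicious': P(spam) = 0.85·0.8000 / (0.85·0.8000 + 0.4·0.2000) ≈ 0.8947
After the subject-line classifier='pass': P(spam) = 0.1·0.8947 / (0.1·0.8947 + 0.15·0.1053) ≈ 0.8500
After the subject-line classifier='flag': P(spam) = 0.9·0.8500 / (0.9·0.8500 + 0.85·0.1500) ≈ 0.8571
After the link scanner='clean': P(spam) = 0.15·0.8571 / (0.15·0.8571 + 0.6·0.1429) ≈ 0.6000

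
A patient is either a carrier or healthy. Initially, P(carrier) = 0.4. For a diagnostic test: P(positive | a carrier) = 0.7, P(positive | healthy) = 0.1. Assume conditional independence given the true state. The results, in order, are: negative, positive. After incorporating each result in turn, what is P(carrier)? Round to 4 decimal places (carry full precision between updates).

After 'negative': P(carrier) = 0.3·0.4000 / (0.3·0.4000 + 0.9·0.6000) ≈ 0.1818
After 'positive': P(carrier) = 0.7·0.1818 / (0.7·0.1818 + 0.1·0.8182) ≈ 0.6087

0.6087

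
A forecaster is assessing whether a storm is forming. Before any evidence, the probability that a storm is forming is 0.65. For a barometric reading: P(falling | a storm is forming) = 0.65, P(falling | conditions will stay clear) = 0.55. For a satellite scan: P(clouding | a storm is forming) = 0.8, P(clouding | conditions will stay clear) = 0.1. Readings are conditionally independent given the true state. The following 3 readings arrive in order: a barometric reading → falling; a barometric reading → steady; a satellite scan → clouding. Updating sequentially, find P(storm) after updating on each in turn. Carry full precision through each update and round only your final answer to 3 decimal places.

Apply Bayes' rule sequentially, carrying P(storm) forward.
After a barometric reading='falling': P(storm) = 0.65·0.6500 / (0.65·0.6500 + 0.55·0.3500) ≈ 0.6870
After a barometric reading='steady': P(storm) = 0.35·0.6870 / (0.35·0.6870 + 0.45·0.3130) ≈ 0.6306
After a satellite scan='clouding': P(storm) = 0.8·0.6306 / (0.8·0.6306 + 0.1·0.3694) ≈ 0.9318

0.932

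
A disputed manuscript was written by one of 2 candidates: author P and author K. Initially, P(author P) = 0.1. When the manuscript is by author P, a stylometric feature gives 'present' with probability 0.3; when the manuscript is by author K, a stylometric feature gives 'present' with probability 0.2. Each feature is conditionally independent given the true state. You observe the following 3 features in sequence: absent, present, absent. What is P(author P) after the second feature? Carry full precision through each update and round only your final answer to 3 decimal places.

0.127

After 'absent': P(author P) = 0.7·0.1000 / (0.7·0.1000 + 0.8·0.9000) ≈ 0.0886
After 'present': P(author P) = 0.3·0.0886 / (0.3·0.0886 + 0.2·0.9114) ≈ 0.1273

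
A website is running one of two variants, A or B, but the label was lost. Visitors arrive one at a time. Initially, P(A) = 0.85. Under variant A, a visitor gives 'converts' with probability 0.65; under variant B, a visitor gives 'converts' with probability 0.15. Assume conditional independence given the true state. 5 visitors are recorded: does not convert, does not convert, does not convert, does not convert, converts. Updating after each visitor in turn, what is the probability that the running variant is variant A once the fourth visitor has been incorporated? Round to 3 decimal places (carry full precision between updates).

0.140

Apply Bayes' rule sequentially, carrying P(A) forward.
After 'does not convert': P(A) = 0.35·0.8500 / (0.35·0.8500 + 0.85·0.1500) ≈ 0.7000
After 'does not convert': P(A) = 0.35·0.7000 / (0.35·0.7000 + 0.85·0.3000) ≈ 0.4900
After 'does not convert': P(A) = 0.35·0.4900 / (0.35·0.4900 + 0.85·0.5100) ≈ 0.2835
After 'does not convert': P(A) = 0.35·0.2835 / (0.35·0.2835 + 0.85·0.7165) ≈ 0.1401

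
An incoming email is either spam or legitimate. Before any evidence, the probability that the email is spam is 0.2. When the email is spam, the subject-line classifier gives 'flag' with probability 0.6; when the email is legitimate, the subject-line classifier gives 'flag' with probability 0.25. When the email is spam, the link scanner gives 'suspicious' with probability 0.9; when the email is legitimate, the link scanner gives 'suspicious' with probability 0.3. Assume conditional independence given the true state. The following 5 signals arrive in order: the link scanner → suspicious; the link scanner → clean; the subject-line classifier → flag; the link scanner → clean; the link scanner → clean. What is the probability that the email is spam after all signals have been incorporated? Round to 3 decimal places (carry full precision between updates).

After the link scanner='suspicious': P(spam) = 0.9·0.2000 / (0.9·0.2000 + 0.3·0.8000) ≈ 0.4286
After the link scanner='clean': P(spam) = 0.1·0.4286 / (0.1·0.4286 + 0.7·0.5714) ≈ 0.0968
After the subject-line classifier='flag': P(spam) = 0.6·0.0968 / (0.6·0.0968 + 0.25·0.9032) ≈ 0.2045
After the link scanner='clean': P(spam) = 0.1·0.2045 / (0.1·0.2045 + 0.7·0.7955) ≈ 0.0354
After the link scanner='clean': P(spam) = 0.1·0.0354 / (0.1·0.0354 + 0.7·0.9646) ≈ 0.0052

0.005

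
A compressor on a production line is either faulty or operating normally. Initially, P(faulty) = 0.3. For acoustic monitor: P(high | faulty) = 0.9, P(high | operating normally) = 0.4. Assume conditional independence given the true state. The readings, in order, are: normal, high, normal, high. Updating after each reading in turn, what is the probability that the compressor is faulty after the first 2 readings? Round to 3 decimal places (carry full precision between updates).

0.138

After 'normal': P(faulty) = 0.1·0.3000 / (0.1·0.3000 + 0.6·0.7000) ≈ 0.0667
After 'high': P(faulty) = 0.9·0.0667 / (0.9·0.0667 + 0.4·0.9333) ≈ 0.1385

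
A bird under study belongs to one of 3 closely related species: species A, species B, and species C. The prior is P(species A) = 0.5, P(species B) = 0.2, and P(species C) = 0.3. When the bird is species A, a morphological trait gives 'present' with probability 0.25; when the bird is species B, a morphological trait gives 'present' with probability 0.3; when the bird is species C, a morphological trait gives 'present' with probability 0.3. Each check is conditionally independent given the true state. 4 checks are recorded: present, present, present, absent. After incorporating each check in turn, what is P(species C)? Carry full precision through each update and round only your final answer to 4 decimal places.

After 'present': normaliser = 0.25·0.5000 + 0.3·0.2000 + 0.3·0.3000; P(species A) ≈ 0.4545, P(species B) ≈ 0.2182, P(species C) ≈ 0.3273
After 'present': normaliser = 0.25·0.4545 + 0.3·0.2182 + 0.3·0.3273; P(species A) ≈ 0.4098, P(species B) ≈ 0.2361, P(species C) ≈ 0.3541
After 'present': normaliser = 0.25·0.4098 + 0.3·0.2361 + 0.3·0.3541; P(species A) ≈ 0.3666, P(species B) ≈ 0.2534, P(species C) ≈ 0.3801
After 'absent': normaliser = 0.75·0.3666 + 0.7·0.2534 + 0.7·0.3801; P(species A) ≈ 0.3827, P(species B) ≈ 0.2469, P(species C) ≈ 0.3704

0.3704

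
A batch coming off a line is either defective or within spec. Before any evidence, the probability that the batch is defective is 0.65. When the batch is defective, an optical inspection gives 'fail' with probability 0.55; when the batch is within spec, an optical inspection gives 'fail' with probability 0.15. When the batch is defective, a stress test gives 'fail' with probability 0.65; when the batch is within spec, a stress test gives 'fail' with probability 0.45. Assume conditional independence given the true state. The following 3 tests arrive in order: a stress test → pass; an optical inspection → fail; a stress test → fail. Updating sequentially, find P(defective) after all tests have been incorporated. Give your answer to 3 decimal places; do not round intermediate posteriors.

0.862

After a stress test='pass': P(defective) = 0.35·0.6500 / (0.35·0.6500 + 0.55·0.3500) ≈ 0.5417
After an optical inspection='fail': P(defective) = 0.55·0.5417 / (0.55·0.5417 + 0.15·0.4583) ≈ 0.8125
After a stress test='fail': P(defective) = 0.65·0.8125 / (0.65·0.8125 + 0.45·0.1875) ≈ 0.8622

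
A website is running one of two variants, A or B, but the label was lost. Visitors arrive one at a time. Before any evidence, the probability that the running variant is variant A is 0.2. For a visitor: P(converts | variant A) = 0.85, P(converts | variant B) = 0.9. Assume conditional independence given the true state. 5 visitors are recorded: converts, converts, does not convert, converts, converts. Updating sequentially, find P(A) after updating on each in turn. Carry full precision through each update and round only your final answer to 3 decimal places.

0.230

Each posterior becomes the prior for the next update.
After 'converts': P(A) = 0.85·0.2000 / (0.85·0.2000 + 0.9·0.8000) ≈ 0.1910
After 'converts': P(A) = 0.85·0.1910 / (0.85·0.1910 + 0.9·0.8090) ≈ 0.1823
After 'does not convert': P(A) = 0.15·0.1823 / (0.15·0.1823 + 0.1·0.8177) ≈ 0.2507
After 'converts': P(A) = 0.85·0.2507 / (0.85·0.2507 + 0.9·0.7493) ≈ 0.2401
After 'converts': P(A) = 0.85·0.2401 / (0.85·0.2401 + 0.9·0.7599) ≈ 0.2298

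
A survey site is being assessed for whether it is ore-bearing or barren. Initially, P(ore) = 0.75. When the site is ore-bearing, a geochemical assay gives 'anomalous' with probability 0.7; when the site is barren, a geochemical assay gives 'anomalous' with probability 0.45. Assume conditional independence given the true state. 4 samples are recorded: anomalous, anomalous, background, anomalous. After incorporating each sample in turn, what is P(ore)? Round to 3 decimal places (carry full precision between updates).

0.860

After 'anomalous': P(ore) = 0.7·0.7500 / (0.7·0.7500 + 0.45·0.2500) ≈ 0.8235
After 'anomalous': P(ore) = 0.7·0.8235 / (0.7·0.8235 + 0.45·0.1765) ≈ 0.8789
After 'background': P(ore) = 0.3·0.8789 / (0.3·0.8789 + 0.55·0.1211) ≈ 0.7984
After 'anomalous': P(ore) = 0.7·0.7984 / (0.7·0.7984 + 0.45·0.2016) ≈ 0.8603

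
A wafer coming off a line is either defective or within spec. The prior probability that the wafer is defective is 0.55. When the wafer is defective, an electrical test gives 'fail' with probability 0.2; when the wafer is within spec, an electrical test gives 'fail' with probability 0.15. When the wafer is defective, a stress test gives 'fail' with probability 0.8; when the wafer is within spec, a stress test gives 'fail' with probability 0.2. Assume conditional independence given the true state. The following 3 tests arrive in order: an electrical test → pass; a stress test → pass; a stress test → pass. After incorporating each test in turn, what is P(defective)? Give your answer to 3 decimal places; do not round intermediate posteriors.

After an electrical test='pass': P(defective) = 0.8·0.5500 / (0.8·0.5500 + 0.85·0.4500) ≈ 0.5350
After a stress test='pass': P(defective) = 0.2·0.5350 / (0.2·0.5350 + 0.8·0.4650) ≈ 0.2234
After a stress test='pass': P(defective) = 0.2·0.2234 / (0.2·0.2234 + 0.8·0.7766) ≈ 0.0671

0.067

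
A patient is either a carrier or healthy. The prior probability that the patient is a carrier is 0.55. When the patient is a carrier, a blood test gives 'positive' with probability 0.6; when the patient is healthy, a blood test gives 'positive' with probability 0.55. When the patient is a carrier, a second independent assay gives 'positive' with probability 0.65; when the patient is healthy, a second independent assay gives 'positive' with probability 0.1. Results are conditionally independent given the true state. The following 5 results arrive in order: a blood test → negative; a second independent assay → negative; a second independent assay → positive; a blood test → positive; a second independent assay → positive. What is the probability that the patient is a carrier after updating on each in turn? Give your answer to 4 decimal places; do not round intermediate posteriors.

Each posterior becomes the prior for the next update.
After a blood test='negative': P(carrier) = 0.4·0.5500 / (0.4·0.5500 + 0.45·0.4500) ≈ 0.5207
After a second independent assay='negative': P(carrier) = 0.35·0.5207 / (0.35·0.5207 + 0.9·0.4793) ≈ 0.2970
After a second independent assay='positive': P(carrier) = 0.65·0.2970 / (0.65·0.2970 + 0.1·0.7030) ≈ 0.7331
After a blood test='positive': P(carrier) = 0.6·0.7331 / (0.6·0.7331 + 0.55·0.2669) ≈ 0.7497
After a second independent assay='positive': P(carrier) = 0.65·0.7497 / (0.65·0.7497 + 0.1·0.2503) ≈ 0.9512

0.9512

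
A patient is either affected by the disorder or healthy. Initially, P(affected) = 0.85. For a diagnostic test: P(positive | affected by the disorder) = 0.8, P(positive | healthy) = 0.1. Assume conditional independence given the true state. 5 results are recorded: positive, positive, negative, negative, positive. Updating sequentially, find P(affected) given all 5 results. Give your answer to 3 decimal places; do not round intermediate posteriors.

0.993

After 'positive': P(affected) = 0.8·0.8500 / (0.8·0.8500 + 0.1·0.1500) ≈ 0.9784
After 'positive': P(affected) = 0.8·0.9784 / (0.8·0.9784 + 0.1·0.0216) ≈ 0.9973
After 'negative': P(affected) = 0.2·0.9973 / (0.2·0.9973 + 0.9·0.0027) ≈ 0.9877
After 'negative': P(affected) = 0.2·0.9877 / (0.2·0.9877 + 0.9·0.0123) ≈ 0.9471
After 'positive': P(affected) = 0.8·0.9471 / (0.8·0.9471 + 0.1·0.0529) ≈ 0.9931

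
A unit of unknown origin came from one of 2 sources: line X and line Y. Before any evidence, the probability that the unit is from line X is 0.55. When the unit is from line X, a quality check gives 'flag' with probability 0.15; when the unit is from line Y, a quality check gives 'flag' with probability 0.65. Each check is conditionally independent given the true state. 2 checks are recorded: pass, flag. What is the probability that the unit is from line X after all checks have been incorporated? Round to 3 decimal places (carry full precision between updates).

0.407

After 'pass': P(line X) = 0.85·0.5500 / (0.85·0.5500 + 0.35·0.4500) ≈ 0.7480
After 'flag': P(line X) = 0.15·0.7480 / (0.15·0.7480 + 0.65·0.2520) ≈ 0.4065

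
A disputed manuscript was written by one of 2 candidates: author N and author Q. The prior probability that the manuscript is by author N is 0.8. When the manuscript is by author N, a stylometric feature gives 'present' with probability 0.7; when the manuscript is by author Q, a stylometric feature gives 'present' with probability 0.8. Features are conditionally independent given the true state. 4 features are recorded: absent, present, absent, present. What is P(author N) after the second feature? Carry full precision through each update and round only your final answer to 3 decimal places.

0.840

Apply Bayes' rule sequentially, carrying P(author N) forward.
After 'absent': P(author N) = 0.3·0.8000 / (0.3·0.8000 + 0.2·0.2000) ≈ 0.8571
After 'present': P(author N) = 0.7·0.8571 / (0.7·0.8571 + 0.8·0.1429) ≈ 0.8400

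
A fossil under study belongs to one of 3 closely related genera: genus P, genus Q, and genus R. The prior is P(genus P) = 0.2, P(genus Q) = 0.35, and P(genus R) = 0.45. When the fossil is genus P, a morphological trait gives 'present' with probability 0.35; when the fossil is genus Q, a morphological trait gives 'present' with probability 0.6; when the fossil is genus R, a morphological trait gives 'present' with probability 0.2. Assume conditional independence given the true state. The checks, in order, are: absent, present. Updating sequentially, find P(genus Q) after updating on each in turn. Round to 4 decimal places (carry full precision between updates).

0.4169

Apply Bayes' rule sequentially, carrying P(genus Q) forward.
After 'absent': normaliser = 0.65·0.2000 + 0.4·0.3500 + 0.8·0.4500; P(genus P) ≈ 0.2063, P(genus Q) ≈ 0.2222, P(genus R) ≈ 0.5714
After 'present': normaliser = 0.35·0.2063 + 0.6·0.2222 + 0.2·0.5714; P(genus P) ≈ 0.2258, P(genus Q) ≈ 0.4169, P(genus R) ≈ 0.3573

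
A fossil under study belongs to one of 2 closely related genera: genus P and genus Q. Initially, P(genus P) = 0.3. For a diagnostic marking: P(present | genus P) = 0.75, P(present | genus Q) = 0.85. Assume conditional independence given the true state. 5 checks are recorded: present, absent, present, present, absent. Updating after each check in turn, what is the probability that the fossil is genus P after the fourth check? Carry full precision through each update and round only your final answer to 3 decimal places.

After 'present': P(genus P) = 0.75·0.3000 / (0.75·0.3000 + 0.85·0.7000) ≈ 0.2744
After 'absent': P(genus P) = 0.25·0.2744 / (0.25·0.2744 + 0.15·0.7256) ≈ 0.3866
After 'present': P(genus P) = 0.75·0.3866 / (0.75·0.3866 + 0.85·0.6134) ≈ 0.3574
After 'present': P(genus P) = 0.75·0.3574 / (0.75·0.3574 + 0.85·0.6426) ≈ 0.3292

0.329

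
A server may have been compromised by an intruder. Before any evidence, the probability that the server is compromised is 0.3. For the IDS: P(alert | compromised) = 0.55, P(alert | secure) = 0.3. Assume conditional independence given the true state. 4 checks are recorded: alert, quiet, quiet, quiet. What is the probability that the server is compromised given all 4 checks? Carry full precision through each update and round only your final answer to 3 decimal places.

After 'alert': P(compromised) = 0.55·0.3000 / (0.55·0.3000 + 0.3·0.7000) ≈ 0.4400
After 'quiet': P(compromised) = 0.45·0.4400 / (0.45·0.4400 + 0.7·0.5600) ≈ 0.3356
After 'quiet': P(compromised) = 0.45·0.3356 / (0.45·0.3356 + 0.7·0.6644) ≈ 0.2451
After 'quiet': P(compromised) = 0.45·0.2451 / (0.45·0.2451 + 0.7·0.7549) ≈ 0.1727

0.173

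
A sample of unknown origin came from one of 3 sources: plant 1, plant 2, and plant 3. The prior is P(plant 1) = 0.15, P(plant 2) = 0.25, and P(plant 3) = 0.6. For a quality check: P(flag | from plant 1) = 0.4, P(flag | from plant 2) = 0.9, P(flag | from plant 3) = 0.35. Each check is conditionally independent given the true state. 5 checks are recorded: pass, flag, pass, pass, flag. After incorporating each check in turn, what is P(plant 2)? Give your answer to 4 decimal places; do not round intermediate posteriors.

Apply Bayes' rule sequentially, carrying P(plant 2) forward.
After 'pass': normaliser = 0.6·0.1500 + 0.1·0.2500 + 0.65·0.6000; P(plant 1) ≈ 0.1782, P(plant 2) ≈ 0.0495, P(plant 3) ≈ 0.7723
After 'flag': normaliser = 0.4·0.1782 + 0.9·0.0495 + 0.35·0.7723; P(plant 1) ≈ 0.1846, P(plant 2) ≈ 0.1154, P(plant 3) ≈ 0.7000
After 'pass': normaliser = 0.6·0.1846 + 0.1·0.1154 + 0.65·0.7000; P(plant 1) ≈ 0.1919, P(plant 2) ≈ 0.0200, P(plant 3) ≈ 0.7881
After 'pass': normaliser = 0.6·0.1919 + 0.1·0.0200 + 0.65·0.7881; P(plant 1) ≈ 0.1829, P(plant 2) ≈ 0.0032, P(plant 3) ≈ 0.8139
After 'flag': normaliser = 0.4·0.1829 + 0.9·0.0032 + 0.35·0.8139; P(plant 1) ≈ 0.2027, P(plant 2) ≈ 0.0079, P(plant 3) ≈ 0.7894

0.0079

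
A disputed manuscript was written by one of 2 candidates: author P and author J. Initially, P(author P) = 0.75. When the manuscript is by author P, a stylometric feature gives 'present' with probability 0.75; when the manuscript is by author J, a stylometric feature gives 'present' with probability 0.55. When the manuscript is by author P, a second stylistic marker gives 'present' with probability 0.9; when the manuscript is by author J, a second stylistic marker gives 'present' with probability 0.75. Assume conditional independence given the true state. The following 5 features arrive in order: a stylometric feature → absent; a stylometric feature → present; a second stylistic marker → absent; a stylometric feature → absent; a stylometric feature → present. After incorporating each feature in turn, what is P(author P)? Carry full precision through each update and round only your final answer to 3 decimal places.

0.408

After a stylometric feature='absent': P(author P) = 0.25·0.7500 / (0.25·0.7500 + 0.45·0.2500) ≈ 0.6250
After a stylometric feature='present': P(author P) = 0.75·0.6250 / (0.75·0.6250 + 0.55·0.3750) ≈ 0.6944
After a second stylistic marker='absent': P(author P) = 0.1·0.6944 / (0.1·0.6944 + 0.25·0.3056) ≈ 0.4762
After a stylometric feature='absent': P(author P) = 0.25·0.4762 / (0.25·0.4762 + 0.45·0.5238) ≈ 0.3356
After a stylometric feature='present': P(author P) = 0.75·0.3356 / (0.75·0.3356 + 0.55·0.6644) ≈ 0.4078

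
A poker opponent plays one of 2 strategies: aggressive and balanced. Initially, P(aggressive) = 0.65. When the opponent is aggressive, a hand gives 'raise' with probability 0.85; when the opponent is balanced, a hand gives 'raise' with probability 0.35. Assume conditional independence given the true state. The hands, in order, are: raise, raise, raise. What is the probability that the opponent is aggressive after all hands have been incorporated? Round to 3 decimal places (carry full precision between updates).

0.964

After 'raise': P(aggressive) = 0.85·0.6500 / (0.85·0.6500 + 0.35·0.3500) ≈ 0.8185
After 'raise': P(aggressive) = 0.85·0.8185 / (0.85·0.8185 + 0.35·0.1815) ≈ 0.9163
After 'raise': P(aggressive) = 0.85·0.9163 / (0.85·0.9163 + 0.35·0.0837) ≈ 0.9638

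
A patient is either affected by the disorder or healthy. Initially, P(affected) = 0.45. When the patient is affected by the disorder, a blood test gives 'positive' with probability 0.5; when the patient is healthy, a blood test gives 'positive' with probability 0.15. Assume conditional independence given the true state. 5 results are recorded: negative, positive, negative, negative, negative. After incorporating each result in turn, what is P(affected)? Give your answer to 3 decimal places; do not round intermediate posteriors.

After 'negative': P(affected) = 0.5·0.4500 / (0.5·0.4500 + 0.85·0.5500) ≈ 0.3249
After 'positive': P(affected) = 0.5·0.3249 / (0.5·0.3249 + 0.15·0.6751) ≈ 0.6160
After 'negative': P(affected) = 0.5·0.6160 / (0.5·0.6160 + 0.85·0.3840) ≈ 0.4855
After 'negative': P(affected) = 0.5·0.4855 / (0.5·0.4855 + 0.85·0.5145) ≈ 0.3570
After 'negative': P(affected) = 0.5·0.3570 / (0.5·0.3570 + 0.85·0.6430) ≈ 0.2462

0.246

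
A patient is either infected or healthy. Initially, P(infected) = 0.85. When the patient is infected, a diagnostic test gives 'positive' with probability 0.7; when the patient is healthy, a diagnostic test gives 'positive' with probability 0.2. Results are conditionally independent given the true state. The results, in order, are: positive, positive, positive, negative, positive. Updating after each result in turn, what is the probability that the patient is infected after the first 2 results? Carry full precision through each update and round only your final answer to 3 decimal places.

After 'positive': P(infected) = 0.7·0.8500 / (0.7·0.8500 + 0.2·0.1500) ≈ 0.9520
After 'positive': P(infected) = 0.7·0.9520 / (0.7·0.9520 + 0.2·0.0480) ≈ 0.9858

0.986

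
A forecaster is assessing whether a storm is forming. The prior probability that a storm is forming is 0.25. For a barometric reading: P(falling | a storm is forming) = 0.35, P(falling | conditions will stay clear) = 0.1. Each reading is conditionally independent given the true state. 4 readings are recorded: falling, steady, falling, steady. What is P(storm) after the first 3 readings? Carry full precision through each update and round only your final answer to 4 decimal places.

After 'falling': P(storm) = 0.35·0.2500 / (0.35·0.2500 + 0.1·0.7500) ≈ 0.5385
After 'steady': P(storm) = 0.65·0.5385 / (0.65·0.5385 + 0.9·0.4615) ≈ 0.4573
After 'falling': P(storm) = 0.35·0.4573 / (0.35·0.4573 + 0.1·0.5427) ≈ 0.7468

0.7468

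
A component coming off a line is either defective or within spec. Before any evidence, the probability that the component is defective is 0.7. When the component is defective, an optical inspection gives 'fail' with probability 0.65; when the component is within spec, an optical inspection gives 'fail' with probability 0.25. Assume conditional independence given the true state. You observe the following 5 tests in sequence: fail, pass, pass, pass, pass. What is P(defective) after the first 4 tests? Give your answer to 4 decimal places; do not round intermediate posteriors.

0.3814

Each posterior becomes the prior for the next update.
After 'fail': P(defective) = 0.65·0.7000 / (0.65·0.7000 + 0.25·0.3000) ≈ 0.8585
After 'pass': P(defective) = 0.35·0.8585 / (0.35·0.8585 + 0.75·0.1415) ≈ 0.7390
After 'pass': P(defective) = 0.35·0.7390 / (0.35·0.7390 + 0.75·0.2610) ≈ 0.5692
After 'pass': P(defective) = 0.35·0.5692 / (0.35·0.5692 + 0.75·0.4308) ≈ 0.3814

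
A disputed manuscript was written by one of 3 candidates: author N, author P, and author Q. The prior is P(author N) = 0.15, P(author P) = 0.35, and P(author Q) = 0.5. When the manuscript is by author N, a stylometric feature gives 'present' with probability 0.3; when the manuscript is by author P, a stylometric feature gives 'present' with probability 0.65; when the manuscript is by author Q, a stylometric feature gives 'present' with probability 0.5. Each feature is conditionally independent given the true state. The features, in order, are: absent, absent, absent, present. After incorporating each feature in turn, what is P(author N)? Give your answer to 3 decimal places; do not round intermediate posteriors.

Apply Bayes' rule sequentially, carrying P(author N) forward.
After 'absent': normaliser = 0.7·0.1500 + 0.35·0.3500 + 0.5·0.5000; P(author N) ≈ 0.2199, P(author P) ≈ 0.2565, P(author Q) ≈ 0.5236
After 'absent': normaliser = 0.7·0.2199 + 0.35·0.2565 + 0.5·0.5236; P(author N) ≈ 0.3045, P(author P) ≈ 0.1776, P(author Q) ≈ 0.5179
After 'absent': normaliser = 0.7·0.3045 + 0.35·0.1776 + 0.5·0.5179; P(author N) ≈ 0.3990, P(author P) ≈ 0.1164, P(author Q) ≈ 0.4847
After 'present': normaliser = 0.3·0.3990 + 0.65·0.1164 + 0.5·0.4847; P(author N) ≈ 0.2735, P(author P) ≈ 0.1728, P(author Q) ≈ 0.5537

0.273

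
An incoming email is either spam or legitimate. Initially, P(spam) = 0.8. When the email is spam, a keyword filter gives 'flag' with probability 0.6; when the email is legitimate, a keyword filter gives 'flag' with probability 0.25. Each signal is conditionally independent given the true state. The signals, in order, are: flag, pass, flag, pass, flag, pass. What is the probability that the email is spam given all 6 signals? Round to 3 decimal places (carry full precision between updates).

0.893

Apply Bayes' rule sequentially, carrying P(spam) forward.
After 'flag': P(spam) = 0.6·0.8000 / (0.6·0.8000 + 0.25·0.2000) ≈ 0.9057
After 'pass': P(spam) = 0.4·0.9057 / (0.4·0.9057 + 0.75·0.0943) ≈ 0.8366
After 'flag': P(spam) = 0.6·0.8366 / (0.6·0.8366 + 0.25·0.1634) ≈ 0.9247
After 'pass': P(spam) = 0.4·0.9247 / (0.4·0.9247 + 0.75·0.0753) ≈ 0.8676
After 'flag': P(spam) = 0.6·0.8676 / (0.6·0.8676 + 0.25·0.1324) ≈ 0.9402
After 'pass': P(spam) = 0.4·0.9402 / (0.4·0.9402 + 0.75·0.0598) ≈ 0.8935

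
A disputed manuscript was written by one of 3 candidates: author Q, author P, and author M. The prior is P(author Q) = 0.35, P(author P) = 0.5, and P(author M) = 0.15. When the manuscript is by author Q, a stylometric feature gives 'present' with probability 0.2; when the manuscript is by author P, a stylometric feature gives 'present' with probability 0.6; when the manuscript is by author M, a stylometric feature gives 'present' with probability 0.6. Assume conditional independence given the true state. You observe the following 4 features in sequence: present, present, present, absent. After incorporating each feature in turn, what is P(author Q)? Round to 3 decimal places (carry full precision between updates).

0.038

After 'present': normaliser = 0.2·0.3500 + 0.6·0.5000 + 0.6·0.1500; P(author Q) ≈ 0.1522, P(author P) ≈ 0.6522, P(author M) ≈ 0.1957
After 'present': normaliser = 0.2·0.1522 + 0.6·0.6522 + 0.6·0.1957; P(author Q) ≈ 0.0565, P(author P) ≈ 0.7258, P(author M) ≈ 0.2177
After 'present': normaliser = 0.2·0.0565 + 0.6·0.7258 + 0.6·0.2177; P(author Q) ≈ 0.0196, P(author P) ≈ 0.7542, P(author M) ≈ 0.2263
After 'absent': normaliser = 0.8·0.0196 + 0.4·0.7542 + 0.4·0.2263; P(author Q) ≈ 0.0384, P(author P) ≈ 0.7397, P(author M) ≈ 0.2219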